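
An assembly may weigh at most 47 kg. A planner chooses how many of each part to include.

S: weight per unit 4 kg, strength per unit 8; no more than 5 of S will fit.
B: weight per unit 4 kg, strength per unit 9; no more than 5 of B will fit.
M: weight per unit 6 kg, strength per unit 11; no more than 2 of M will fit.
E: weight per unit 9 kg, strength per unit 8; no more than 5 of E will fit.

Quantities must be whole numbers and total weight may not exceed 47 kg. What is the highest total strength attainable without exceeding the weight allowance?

96

B has the best ratio (9/4); taking only B gives at most 5×9 = 45 (stopped by the supply cap of 5).
Mixing does better — 5×S, 5×B, and 1×M: weight 46 ≤ 47, strength 5·8 + 5·9 + 1·11 = 96.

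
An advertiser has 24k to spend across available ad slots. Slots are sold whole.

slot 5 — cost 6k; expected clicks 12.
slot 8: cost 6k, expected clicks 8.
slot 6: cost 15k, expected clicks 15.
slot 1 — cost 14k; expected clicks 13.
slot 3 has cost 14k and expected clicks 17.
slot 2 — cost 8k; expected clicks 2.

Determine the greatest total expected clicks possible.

29

This is a 0-1 knapsack instance.
Allowing fractional choices, the relaxed optimum would be about 34.6, but ad slots are indivisible.
slot 5 + slot 6: cost 6 + 15 = 21 ≤ 24, expected clicks 12 + 15 = 27.
slot 5 + slot 3: cost 6 + 14 = 20 ≤ 24, expected clicks 12 + 17 = 29.
Best is slot 5 and slot 3 with total expected clicks 29.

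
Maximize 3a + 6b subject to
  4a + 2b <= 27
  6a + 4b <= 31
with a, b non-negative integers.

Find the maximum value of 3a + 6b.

42

(a,b)=(0,7) is feasible, giving 42.
(a,b)=(1,6) is feasible, giving 39.
Maximum is 42 at (a,b)=(0,7).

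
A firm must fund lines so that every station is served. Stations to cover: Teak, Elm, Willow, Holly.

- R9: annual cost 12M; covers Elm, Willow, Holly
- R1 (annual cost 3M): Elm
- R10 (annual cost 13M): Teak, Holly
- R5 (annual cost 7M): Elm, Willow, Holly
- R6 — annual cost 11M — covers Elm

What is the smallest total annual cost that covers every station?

20

This is a weighted set-cover instance.
Choose R10 and R5: together they cover Teak, Elm, Willow, Holly — every station.
Total annual cost: 13 + 7 = 20.
No cover costs less than 20.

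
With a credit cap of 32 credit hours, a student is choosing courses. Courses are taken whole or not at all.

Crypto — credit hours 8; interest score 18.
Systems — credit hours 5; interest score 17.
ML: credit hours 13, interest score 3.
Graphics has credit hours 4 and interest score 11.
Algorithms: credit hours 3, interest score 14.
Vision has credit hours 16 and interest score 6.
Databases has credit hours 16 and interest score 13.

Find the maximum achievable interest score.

Allowing fractional choices, the relaxed optimum would be about 69.8, but courses are indivisible.
Crypto + Systems + Algorithms + Databases: credit hours 8 + 5 + 3 + 16 = 32 ≤ 32, interest score 18 + 17 + 14 + 13 = 62.
Crypto + Systems + Graphics + Algorithms: credit hours 8 + 5 + 4 + 3 = 20 ≤ 32, interest score 18 + 17 + 11 + 14 = 60.
Crypto + Graphics + Algorithms + Databases: credit hours 8 + 4 + 3 + 16 = 31 ≤ 32, interest score 18 + 11 + 14 + 13 = 56.
Best is Crypto, Systems, Algorithms, and Databases with total interest score 62.

62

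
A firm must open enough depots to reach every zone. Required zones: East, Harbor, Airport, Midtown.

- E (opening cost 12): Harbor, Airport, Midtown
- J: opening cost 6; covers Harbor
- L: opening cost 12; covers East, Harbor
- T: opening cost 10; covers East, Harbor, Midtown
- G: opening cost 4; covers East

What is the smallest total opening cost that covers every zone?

16

This is an integer covering problem.
The greedy cost-per-new-zone heuristic would pick T and E for 22, but a cheaper cover exists.
Choose E and G: together they cover East, Harbor, Airport, Midtown — every zone.
Total opening cost: 12 + 4 = 16.
No cover costs less than 16.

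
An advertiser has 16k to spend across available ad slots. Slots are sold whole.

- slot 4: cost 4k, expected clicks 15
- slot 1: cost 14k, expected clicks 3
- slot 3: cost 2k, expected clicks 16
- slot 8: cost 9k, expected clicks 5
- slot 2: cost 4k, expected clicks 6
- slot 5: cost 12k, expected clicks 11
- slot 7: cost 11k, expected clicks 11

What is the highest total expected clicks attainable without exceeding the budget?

Allowing fractional choices, the relaxed optimum would be about 43.0, but ad slots are indivisible.
slot 4 + slot 3 + slot 2: cost 4 + 2 + 4 = 10 ≤ 16, expected clicks 15 + 16 + 6 = 37.
slot 4 + slot 3 + slot 8: cost 4 + 2 + 9 = 15 ≤ 16, expected clicks 15 + 16 + 5 = 36.
slot 4 + slot 3: cost 4 + 2 = 6 ≤ 16, expected clicks 15 + 16 = 31.
Best is slot 4, slot 3, and slot 2 with total expected clicks 37.

37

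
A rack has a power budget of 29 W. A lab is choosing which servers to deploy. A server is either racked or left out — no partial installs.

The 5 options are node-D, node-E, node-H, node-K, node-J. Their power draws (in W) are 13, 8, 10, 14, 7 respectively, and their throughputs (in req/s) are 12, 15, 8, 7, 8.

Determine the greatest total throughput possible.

Allowing fractional choices, the relaxed optimum would be about 35.8, but servers are indivisible.
node-E + node-H + node-J: power draw 8 + 10 + 7 = 25 ≤ 29, throughput 15 + 8 + 8 = 31.
node-D + node-E + node-J: power draw 13 + 8 + 7 = 28 ≤ 29, throughput 12 + 15 + 8 = 35.
Best is node-D, node-E, and node-J with total throughput 35.

35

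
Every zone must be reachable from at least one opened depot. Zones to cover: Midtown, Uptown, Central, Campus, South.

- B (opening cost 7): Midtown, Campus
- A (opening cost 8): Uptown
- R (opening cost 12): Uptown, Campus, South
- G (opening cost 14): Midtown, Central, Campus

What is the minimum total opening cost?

26

This is a weighted set-cover instance.
The greedy cost-per-new-zone heuristic would pick B, R, and G for 33, but a cheaper cover exists.
Choose R and G: together they cover Midtown, Uptown, Central, Campus, South — every zone.
Total opening cost: 12 + 14 = 26.
No cover costs less than 26.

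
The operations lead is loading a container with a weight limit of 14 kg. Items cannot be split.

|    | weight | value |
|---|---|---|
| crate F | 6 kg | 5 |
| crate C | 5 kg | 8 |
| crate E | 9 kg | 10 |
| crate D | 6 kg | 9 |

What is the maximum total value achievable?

18

crate C + crate E: weight 5 + 9 = 14 ≤ 14, value 8 + 10 = 18.
crate C + crate D: weight 5 + 6 = 11 ≤ 14, value 8 + 9 = 17.
Best is crate C and crate E with total value 18.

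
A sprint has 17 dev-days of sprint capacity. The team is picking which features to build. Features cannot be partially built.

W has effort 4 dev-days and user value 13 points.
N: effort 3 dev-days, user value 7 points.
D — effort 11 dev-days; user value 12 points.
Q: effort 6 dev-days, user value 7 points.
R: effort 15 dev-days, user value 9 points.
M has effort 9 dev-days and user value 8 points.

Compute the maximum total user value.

28

This is an integer program with binary decision variables.
Take W, N, and M: effort 4 + 3 + 9 = 16 ≤ 17, user value 13 + 7 + 8 = 28.
No other feasible combination does better.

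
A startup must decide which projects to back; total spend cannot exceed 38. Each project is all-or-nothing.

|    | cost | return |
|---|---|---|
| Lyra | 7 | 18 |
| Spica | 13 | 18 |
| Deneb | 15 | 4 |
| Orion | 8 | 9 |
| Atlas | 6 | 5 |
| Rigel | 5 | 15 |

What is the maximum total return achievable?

60

Lyra + Spica + Atlas + Rigel: cost 7 + 13 + 6 + 5 = 31 ≤ 38, return 18 + 18 + 5 + 15 = 56.
Lyra + Spica + Orion + Rigel: cost 7 + 13 + 8 + 5 = 33 ≤ 38, return 18 + 18 + 9 + 15 = 60.
Lyra + Spica + Rigel: cost 7 + 13 + 5 = 25 ≤ 38, return 18 + 18 + 15 = 51.
Best is Lyra, Spica, Orion, and Rigel with total return 60.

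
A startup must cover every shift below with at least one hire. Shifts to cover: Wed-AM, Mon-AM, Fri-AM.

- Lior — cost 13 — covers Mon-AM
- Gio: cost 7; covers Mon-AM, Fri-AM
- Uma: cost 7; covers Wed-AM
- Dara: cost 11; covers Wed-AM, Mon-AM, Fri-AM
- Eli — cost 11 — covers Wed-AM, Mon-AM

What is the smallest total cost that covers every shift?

11

The greedy cost-per-new-shift heuristic would pick Gio and Uma for 14, but a cheaper cover exists.
Dara alone covers Wed-AM, Mon-AM, Fri-AM — every shift.
Total cost: 11.
No cover costs less than 11.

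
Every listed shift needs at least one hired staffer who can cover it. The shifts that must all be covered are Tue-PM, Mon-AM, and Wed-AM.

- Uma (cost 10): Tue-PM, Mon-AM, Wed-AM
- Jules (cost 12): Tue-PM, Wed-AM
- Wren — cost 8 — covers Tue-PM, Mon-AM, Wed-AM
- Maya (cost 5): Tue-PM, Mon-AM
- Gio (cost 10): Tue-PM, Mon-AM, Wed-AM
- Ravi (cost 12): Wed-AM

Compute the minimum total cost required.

8

This is a weighted set-cover instance.
Wren alone covers Tue-PM, Mon-AM, Wed-AM — every shift.
Total cost: 8.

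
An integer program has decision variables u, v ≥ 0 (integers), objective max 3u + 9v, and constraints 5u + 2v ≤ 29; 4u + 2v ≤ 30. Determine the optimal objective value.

The continuous relaxation peaks at (0, 14.5) with value 130.50; rounding to a feasible lattice point costs some objective.
(u,v)=(0,14): 5·0+2·14=28≤29, 4·0+2·14=28≤30, objective 126.
(u,v)=(0,13): 5·0+2·13=26≤29, 4·0+2·13=26≤30, objective 117.
The best lattice point is (0,14), giving 126.

126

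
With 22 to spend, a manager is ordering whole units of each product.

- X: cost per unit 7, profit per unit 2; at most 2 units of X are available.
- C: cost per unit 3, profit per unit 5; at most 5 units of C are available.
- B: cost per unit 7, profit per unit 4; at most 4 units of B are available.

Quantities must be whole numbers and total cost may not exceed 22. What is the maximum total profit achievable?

5×C and 1×B: cost 22 ≤ 22, profit 5·5 + 1·4 = 29.
1×X and 5×C: cost 22 ≤ 22, profit 1·2 + 5·5 = 27.
Best is 29.

29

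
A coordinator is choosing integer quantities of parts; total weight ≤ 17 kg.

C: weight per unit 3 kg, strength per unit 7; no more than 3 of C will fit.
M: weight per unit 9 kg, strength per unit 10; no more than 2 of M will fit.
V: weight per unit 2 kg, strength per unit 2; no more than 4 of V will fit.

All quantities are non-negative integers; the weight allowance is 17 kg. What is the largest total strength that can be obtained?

3×C and 4×V: weight 17 ≤ 17, strength 3·7 + 4·2 = 29.
3×C and 3×V: weight 15 ≤ 17, strength 3·7 + 3·2 = 27.
Best is 29.

29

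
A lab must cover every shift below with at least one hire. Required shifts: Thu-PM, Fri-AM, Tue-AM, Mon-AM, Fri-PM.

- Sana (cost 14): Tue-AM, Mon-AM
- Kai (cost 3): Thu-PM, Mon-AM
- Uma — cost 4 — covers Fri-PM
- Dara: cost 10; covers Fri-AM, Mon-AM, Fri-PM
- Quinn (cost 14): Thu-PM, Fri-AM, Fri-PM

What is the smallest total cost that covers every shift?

27

The greedy cost-per-new-shift heuristic would pick Kai, Uma, Dara, and Sana for 31, but a cheaper cover exists.
Choose Sana, Kai, and Dara: together they cover Thu-PM, Fri-AM, Tue-AM, Mon-AM, Fri-PM — every shift.
Total cost: 14 + 3 + 10 = 27.
No cover costs less than 27.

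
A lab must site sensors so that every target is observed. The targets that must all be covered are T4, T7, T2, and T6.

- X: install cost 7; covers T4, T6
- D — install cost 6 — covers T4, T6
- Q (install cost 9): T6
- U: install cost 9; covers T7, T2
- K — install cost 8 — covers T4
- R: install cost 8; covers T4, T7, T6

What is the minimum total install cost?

15

This is a weighted set-cover instance.
The greedy cost-per-new-target heuristic would pick R and U for 17, but a cheaper cover exists.
Choose D and U: together they cover T4, T7, T2, T6 — every target.
Total install cost: 6 + 9 = 15.
No cover costs less than 15.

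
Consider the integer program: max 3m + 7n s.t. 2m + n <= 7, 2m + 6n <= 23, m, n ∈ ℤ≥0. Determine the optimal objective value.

Relaxing integrality, the LP optimum is 28.10 at (m,n) = (1.9, 3.2), which is not an integer point.
(m,n)=(2,3): 2·2+1·3=7≤7, 2·2+6·3=22≤23, objective 27.
(m,n)=(1,3): 2·1+1·3=5≤7, 2·1+6·3=20≤23, objective 24.
(m,n)=(0,3): 2·0+1·3=3≤7, 2·0+6·3=18≤23, objective 21.
(m,n)=(2,2): 2·2+1·2=6≤7, 2·2+6·2=16≤23, objective 20.
Maximum is 27 at (m,n)=(2,3).

27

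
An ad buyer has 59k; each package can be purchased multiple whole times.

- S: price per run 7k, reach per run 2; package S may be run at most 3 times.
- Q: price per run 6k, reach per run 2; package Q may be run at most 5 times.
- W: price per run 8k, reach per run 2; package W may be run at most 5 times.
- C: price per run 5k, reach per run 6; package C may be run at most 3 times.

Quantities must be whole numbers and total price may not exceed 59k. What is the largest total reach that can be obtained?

2×S, 5×Q, and 3×C: price 59 ≤ 59, reach 2·2 + 5·2 + 3·6 = 32.
2×Q, 4×W, and 3×C: price 59 ≤ 59, reach 2·2 + 4·2 + 3·6 = 30.
Best is 32.

32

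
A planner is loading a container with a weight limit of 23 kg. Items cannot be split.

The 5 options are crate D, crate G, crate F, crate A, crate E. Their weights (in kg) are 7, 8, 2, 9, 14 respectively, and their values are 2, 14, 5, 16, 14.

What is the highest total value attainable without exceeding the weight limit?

35

crate A + crate E: weight 9 + 14 = 23 ≤ 23, value 16 + 14 = 30.
crate G + crate A: weight 8 + 9 = 17 ≤ 23, value 14 + 16 = 30.
crate G + crate F + crate A: weight 8 + 2 + 9 = 19 ≤ 23, value 14 + 5 + 16 = 35.
Best is crate G, crate F, and crate A with total value 35.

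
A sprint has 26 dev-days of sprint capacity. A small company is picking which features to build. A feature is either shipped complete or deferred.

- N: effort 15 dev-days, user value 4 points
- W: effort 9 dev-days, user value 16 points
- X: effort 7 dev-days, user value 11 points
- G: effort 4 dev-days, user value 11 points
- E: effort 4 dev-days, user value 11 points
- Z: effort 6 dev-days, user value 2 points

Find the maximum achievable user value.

49

Allowing fractional choices, the relaxed optimum would be about 49.7, but features are indivisible.
W + X + G + E: effort 9 + 7 + 4 + 4 = 24 ≤ 26, user value 16 + 11 + 11 + 11 = 49.
W + G + E + Z: effort 9 + 4 + 4 + 6 = 23 ≤ 26, user value 16 + 11 + 11 + 2 = 40.
Best is W, X, G, and E with total user value 49.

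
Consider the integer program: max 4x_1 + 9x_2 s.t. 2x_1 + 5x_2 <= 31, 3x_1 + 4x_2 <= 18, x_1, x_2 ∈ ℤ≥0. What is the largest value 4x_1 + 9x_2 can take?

36

Relaxing integrality, the LP optimum is 40.50 at (x_1,x_2) = (0, 4.5), which is not an integer point.
(x_1,x_2)=(0,4): 2·0+5·4=20≤31, 3·0+4·4=16≤18, objective 36.
(x_1,x_2)=(1,3): 2·1+5·3=17≤31, 3·1+4·3=15≤18, objective 31.
(x_1,x_2)=(0,3): 2·0+5·3=15≤31, 3·0+4·3=12≤18, objective 27.
No feasible integer point exceeds 36.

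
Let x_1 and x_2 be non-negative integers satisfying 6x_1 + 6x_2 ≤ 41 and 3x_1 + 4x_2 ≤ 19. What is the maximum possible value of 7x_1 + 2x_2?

(x_1,x_2)=(6,0) is feasible, giving 42.
(x_1,x_2)=(5,1) is feasible, giving 37.
Maximum is 42 at (x_1,x_2)=(6,0).

42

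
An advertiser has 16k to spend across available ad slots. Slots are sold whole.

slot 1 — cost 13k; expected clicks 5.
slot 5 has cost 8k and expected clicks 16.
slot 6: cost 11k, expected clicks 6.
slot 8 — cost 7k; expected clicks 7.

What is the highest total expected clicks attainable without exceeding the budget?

23

slot 5 + slot 8: cost 8 + 7 = 15 ≤ 16, expected clicks 16 + 7 = 23.
slot 8: cost 7 ≤ 16, expected clicks 7.
slot 5: cost 8 ≤ 16, expected clicks 16.
Best is slot 5 and slot 8 with total expected clicks 23.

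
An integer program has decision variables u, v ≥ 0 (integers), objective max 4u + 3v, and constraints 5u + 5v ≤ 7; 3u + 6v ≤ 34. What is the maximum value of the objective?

4

Relaxing integrality, the LP optimum is 5.60 at (u,v) = (1.4, 0), which is not an integer point.
(u,v)=(1,0): 5·1+5·0=5≤7, 3·1+6·0=3≤34, objective 4.
(u,v)=(0,1): 5·0+5·1=5≤7, 3·0+6·1=6≤34, objective 3.
Maximum is 4 at (u,v)=(1,0).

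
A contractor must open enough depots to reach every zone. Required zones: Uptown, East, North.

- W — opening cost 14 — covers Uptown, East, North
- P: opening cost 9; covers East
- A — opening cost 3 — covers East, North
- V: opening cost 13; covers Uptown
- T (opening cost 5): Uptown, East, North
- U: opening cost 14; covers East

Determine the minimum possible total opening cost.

5

This is a weighted set-cover instance.
The greedy cost-per-new-zone heuristic would pick A and T for 8, but a cheaper cover exists.
T alone covers Uptown, East, North — every zone.
Total opening cost: 5.
No cover costs less than 5.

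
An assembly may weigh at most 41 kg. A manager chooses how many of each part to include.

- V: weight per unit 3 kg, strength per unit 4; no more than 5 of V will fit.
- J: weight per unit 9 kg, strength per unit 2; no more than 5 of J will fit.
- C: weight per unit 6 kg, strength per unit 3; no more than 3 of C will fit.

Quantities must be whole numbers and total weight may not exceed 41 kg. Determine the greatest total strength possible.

Take 5×V and 3×C: weight 33 ≤ 41, strength 5·4 + 3·3 = 29.
V has the best ratio (4/3) and is taken to its limit of 5; remaining capacity is filled optimally with the others.

29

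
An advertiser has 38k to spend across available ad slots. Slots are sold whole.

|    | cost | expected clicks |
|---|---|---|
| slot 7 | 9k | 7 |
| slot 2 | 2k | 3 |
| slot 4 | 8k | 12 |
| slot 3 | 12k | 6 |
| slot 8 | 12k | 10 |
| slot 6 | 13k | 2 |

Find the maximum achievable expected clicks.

32

Allowing fractional choices, the relaxed optimum would be about 35.5, but ad slots are indivisible.
slot 2 + slot 4 + slot 3 + slot 8: cost 2 + 8 + 12 + 12 = 34 ≤ 38, expected clicks 3 + 12 + 6 + 10 = 31.
slot 7 + slot 4 + slot 8: cost 9 + 8 + 12 = 29 ≤ 38, expected clicks 7 + 12 + 10 = 29.
slot 7 + slot 2 + slot 4 + slot 8: cost 9 + 2 + 8 + 12 = 31 ≤ 38, expected clicks 7 + 3 + 12 + 10 = 32.
Best is slot 7, slot 2, slot 4, and slot 8 with total expected clicks 32.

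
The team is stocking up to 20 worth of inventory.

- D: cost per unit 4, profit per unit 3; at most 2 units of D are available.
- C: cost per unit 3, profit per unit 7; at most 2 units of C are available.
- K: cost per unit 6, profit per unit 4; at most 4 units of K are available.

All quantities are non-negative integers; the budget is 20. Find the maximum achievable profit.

24

Take 2×D, 2×C, and 1×K: cost 20 ≤ 20, profit 2·3 + 2·7 + 1·4 = 24.
C has the best ratio (7/3) and is taken to its limit of 2; remaining capacity is filled optimally with the others.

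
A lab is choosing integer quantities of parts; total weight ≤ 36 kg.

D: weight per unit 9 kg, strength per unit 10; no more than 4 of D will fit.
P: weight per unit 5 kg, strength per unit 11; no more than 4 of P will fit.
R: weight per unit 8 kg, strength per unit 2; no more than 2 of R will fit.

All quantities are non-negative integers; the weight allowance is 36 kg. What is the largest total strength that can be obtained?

54

P has the best ratio (11/5); taking only P gives at most 4×11 = 44 (stopped by the supply cap of 4).
Mixing does better — 1×D and 4×P: weight 29 ≤ 36, strength 1·10 + 4·11 = 54.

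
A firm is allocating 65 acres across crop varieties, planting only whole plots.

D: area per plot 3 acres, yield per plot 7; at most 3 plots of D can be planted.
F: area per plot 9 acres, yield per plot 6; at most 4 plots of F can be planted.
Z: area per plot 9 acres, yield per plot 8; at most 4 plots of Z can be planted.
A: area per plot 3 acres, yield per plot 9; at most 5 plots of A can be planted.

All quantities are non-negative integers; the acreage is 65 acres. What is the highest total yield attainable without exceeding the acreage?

This is a bounded integer knapsack.
Take 3×D, 4×Z, and 5×A: area 60 ≤ 65, yield 3·7 + 4·8 + 5·9 = 98.
A has the best ratio (9/3) and is taken to its limit of 5; remaining capacity is filled optimally with the others.

98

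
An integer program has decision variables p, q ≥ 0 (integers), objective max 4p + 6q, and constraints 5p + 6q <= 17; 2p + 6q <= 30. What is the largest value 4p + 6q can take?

16

Relaxing integrality, the LP optimum is 17.00 at (p,q) = (0, 2.83), which is not an integer point.
(p,q)=(1,2) is feasible, giving 16.
(p,q)=(2,1) is feasible, giving 14.
The best lattice point is (1,2), giving 16.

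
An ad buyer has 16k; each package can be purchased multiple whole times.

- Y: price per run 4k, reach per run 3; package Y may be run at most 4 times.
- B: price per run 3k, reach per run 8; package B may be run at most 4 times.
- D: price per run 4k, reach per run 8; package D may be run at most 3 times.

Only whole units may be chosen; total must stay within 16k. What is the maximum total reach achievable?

40

B has the best ratio (8/3); taking only B gives at most 4×8 = 32 (stopped by the supply cap of 4).
Mixing does better — 4×B and 1×D: price 16 ≤ 16, reach 4·8 + 1·8 = 40.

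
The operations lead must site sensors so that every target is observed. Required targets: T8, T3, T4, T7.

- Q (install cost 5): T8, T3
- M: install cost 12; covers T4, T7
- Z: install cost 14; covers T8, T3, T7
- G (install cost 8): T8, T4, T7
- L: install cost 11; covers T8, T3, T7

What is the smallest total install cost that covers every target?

This is an integer covering problem.
Choose Q and G: together they cover T8, T3, T4, T7 — every target.
Total install cost: 5 + 8 = 13.

13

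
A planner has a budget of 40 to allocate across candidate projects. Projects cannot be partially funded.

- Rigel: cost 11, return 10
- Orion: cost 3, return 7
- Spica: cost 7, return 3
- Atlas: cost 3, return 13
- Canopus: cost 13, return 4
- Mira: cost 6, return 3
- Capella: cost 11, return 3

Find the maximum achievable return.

Allowing fractional choices, the relaxed optimum would be about 39.1, but projects are indivisible.
Rigel + Orion + Atlas + Canopus + Mira: cost 11 + 3 + 3 + 13 + 6 = 36 ≤ 40, return 10 + 7 + 13 + 4 + 3 = 37.
Rigel + Orion + Spica + Atlas + Canopus: cost 11 + 3 + 7 + 3 + 13 = 37 ≤ 40, return 10 + 7 + 3 + 13 + 4 = 37.
The maximum return is 37; one optimal choice is Rigel, Orion, Atlas, Canopus, and Mira.

37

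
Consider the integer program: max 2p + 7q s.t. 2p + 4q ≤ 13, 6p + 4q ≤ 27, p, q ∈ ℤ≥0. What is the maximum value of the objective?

The continuous relaxation peaks at (0, 3.25) with value 22.75; rounding to a feasible lattice point costs some objective.
(p,q)=(0,3) is feasible, giving 21.
(p,q)=(1,2) is feasible, giving 16.
(p,q)=(0,2) is feasible, giving 14.
Maximum is 21 at (p,q)=(0,3).

21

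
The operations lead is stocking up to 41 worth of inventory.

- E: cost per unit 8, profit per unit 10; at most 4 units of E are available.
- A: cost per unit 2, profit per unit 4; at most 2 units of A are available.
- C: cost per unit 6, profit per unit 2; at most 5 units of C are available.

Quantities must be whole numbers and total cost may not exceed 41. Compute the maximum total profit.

A has the best ratio (4/2); taking only A gives at most 2×4 = 8 (stopped by the supply cap of 2).
Mixing does better — 4×E and 2×A: cost 36 ≤ 41, profit 4·10 + 2·4 = 48.

48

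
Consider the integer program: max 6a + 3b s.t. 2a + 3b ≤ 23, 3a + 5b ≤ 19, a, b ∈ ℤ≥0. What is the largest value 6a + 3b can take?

36

Relaxing integrality, the LP optimum is 38.00 at (a,b) = (6.33, 0), which is not an integer point.
(a,b)=(6,0): 2·6+3·0=12≤23, 3·6+5·0=18≤19, objective 36.
(a,b)=(5,0): 2·5+3·0=10≤23, 3·5+5·0=15≤19, objective 30.
The best lattice point is (6,0), giving 36.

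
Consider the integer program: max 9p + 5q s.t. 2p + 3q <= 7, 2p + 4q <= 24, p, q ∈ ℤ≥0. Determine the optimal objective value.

Relaxing integrality, the LP optimum is 31.50 at (p,q) = (3.5, 0), which is not an integer point.
(p,q)=(3,0): 2·3+3·0=6≤7, 2·3+4·0=6≤24, objective 27.
(p,q)=(2,1): 2·2+3·1=7≤7, 2·2+4·1=8≤24, objective 23.
(p,q)=(2,0): 2·2+3·0=4≤7, 2·2+4·0=4≤24, objective 18.
Maximum is 27 at (p,q)=(3,0).

27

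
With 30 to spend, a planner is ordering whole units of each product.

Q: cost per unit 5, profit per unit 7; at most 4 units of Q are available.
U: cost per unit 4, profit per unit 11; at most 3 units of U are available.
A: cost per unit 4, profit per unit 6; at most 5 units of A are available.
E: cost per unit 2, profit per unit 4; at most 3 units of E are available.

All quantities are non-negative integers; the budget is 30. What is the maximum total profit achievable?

3×U, 3×A, and 3×E: cost 30 ≤ 30, profit 3·11 + 3·6 + 3·4 = 63.
3×U, 4×A, and 1×E: cost 30 ≤ 30, profit 3·11 + 4·6 + 1·4 = 61.
Best is 63.

63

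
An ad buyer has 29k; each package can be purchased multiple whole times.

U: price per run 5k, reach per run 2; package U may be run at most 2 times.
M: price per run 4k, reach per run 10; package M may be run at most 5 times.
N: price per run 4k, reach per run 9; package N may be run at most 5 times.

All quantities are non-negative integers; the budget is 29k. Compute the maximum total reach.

68

5×M and 2×N: price 28 ≤ 29, reach 5·10 + 2·9 = 68.
4×M and 3×N: price 28 ≤ 29, reach 4·10 + 3·9 = 67.
Best is 68.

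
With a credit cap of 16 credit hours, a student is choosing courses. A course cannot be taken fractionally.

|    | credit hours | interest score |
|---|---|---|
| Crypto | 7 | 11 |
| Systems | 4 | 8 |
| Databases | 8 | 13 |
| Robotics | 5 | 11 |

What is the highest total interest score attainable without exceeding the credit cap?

30

This is an integer program with binary decision variables.
Allowing fractional choices, the relaxed optimum would be about 30.4, but courses are indivisible.
Databases + Robotics: credit hours 8 + 5 = 13 ≤ 16, interest score 13 + 11 = 24.
Crypto + Systems + Robotics: credit hours 7 + 4 + 5 = 16 ≤ 16, interest score 11 + 8 + 11 = 30.
Best is Crypto, Systems, and Robotics with total interest score 30.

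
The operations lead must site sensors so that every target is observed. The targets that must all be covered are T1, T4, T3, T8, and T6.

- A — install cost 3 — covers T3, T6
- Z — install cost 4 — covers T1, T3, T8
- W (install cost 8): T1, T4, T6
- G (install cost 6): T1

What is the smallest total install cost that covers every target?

12

The greedy cost-per-new-target heuristic would pick Z, A, and W for 15, but a cheaper cover exists.
Choose Z and W: together they cover T1, T4, T3, T8, T6 — every target.
Total install cost: 4 + 8 = 12.
No cover costs less than 12.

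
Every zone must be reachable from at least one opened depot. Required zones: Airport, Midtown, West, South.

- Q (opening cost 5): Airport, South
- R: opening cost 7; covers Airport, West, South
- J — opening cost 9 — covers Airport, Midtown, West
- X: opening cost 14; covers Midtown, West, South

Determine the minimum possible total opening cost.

Choose Q and J: together they cover Airport, Midtown, West, South — every zone.
Total opening cost: 5 + 9 = 14.

14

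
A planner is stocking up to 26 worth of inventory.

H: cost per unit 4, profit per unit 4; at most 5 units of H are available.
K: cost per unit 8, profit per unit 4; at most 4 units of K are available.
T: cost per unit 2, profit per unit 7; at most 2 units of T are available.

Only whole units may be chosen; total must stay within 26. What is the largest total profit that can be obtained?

Take 5×H and 2×T: cost 24 ≤ 26, profit 5·4 + 2·7 = 34.
T has the best ratio (7/2) and is taken to its limit of 2; remaining capacity is filled optimally with the others.

34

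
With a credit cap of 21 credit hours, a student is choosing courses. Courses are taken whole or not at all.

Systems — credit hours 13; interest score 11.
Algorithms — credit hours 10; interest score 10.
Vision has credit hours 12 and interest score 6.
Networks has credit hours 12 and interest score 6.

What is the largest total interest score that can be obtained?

11

Take Systems: credit hours 13 ≤ 21, interest score 11.
No other feasible combination does better.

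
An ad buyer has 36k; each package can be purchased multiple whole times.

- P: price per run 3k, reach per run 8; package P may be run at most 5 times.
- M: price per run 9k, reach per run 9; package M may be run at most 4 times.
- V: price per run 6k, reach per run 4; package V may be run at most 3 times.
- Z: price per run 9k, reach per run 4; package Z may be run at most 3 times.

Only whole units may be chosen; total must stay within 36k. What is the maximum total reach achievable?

This is a bounded integer knapsack.
Take 5×P and 2×M: price 33 ≤ 36, reach 5·8 + 2·9 = 58.
P has the best ratio (8/3) and is taken to its limit of 5; remaining capacity is filled optimally with the others.

58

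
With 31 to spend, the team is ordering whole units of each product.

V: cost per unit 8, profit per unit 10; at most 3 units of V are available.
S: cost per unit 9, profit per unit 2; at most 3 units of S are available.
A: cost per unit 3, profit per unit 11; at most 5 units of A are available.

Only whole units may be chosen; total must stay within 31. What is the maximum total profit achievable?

75

A has the best ratio (11/3); taking only A gives at most 5×11 = 55 (stopped by the supply cap of 5).
Mixing does better — 2×V and 5×A: cost 31 ≤ 31, profit 2·10 + 5·11 = 75.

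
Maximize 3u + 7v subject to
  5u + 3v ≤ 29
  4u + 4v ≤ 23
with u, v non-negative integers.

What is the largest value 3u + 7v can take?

35

The continuous relaxation peaks at (0, 5.75) with value 40.25; rounding to a feasible lattice point costs some objective.
(u,v)=(0,5): 5·0+3·5=15≤29, 4·0+4·5=20≤23, objective 35.
(u,v)=(1,4): 5·1+3·4=17≤29, 4·1+4·4=20≤23, objective 31.
(u,v)=(0,4): 5·0+3·4=12≤29, 4·0+4·4=16≤23, objective 28.
The best lattice point is (0,5), giving 35.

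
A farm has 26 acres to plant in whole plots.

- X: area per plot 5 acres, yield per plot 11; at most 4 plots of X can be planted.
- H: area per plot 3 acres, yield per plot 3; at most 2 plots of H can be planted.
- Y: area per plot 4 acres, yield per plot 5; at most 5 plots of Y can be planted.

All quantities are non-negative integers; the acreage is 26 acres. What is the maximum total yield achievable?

4×X and 2×H: area 26 ≤ 26, yield 4·11 + 2·3 = 50.
4×X and 1×Y: area 24 ≤ 26, yield 4·11 + 1·5 = 49.
Best is 50.

50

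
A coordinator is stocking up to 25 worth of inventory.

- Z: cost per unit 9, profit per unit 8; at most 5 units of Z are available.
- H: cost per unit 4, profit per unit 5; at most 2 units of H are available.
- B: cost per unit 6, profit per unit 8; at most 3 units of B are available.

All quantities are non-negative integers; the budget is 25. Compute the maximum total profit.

29

Take 1×H and 3×B: cost 22 ≤ 25, profit 1·5 + 3·8 = 29.
B has the best ratio (8/6) and is taken to its limit of 3; remaining capacity is filled optimally with the others.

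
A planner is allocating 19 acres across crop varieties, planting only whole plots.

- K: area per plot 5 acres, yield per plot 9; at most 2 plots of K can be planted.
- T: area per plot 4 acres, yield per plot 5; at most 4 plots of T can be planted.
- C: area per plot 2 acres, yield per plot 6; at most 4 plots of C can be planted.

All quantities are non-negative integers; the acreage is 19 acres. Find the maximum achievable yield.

C has the best ratio (6/2); taking only C gives at most 4×6 = 24 (stopped by the supply cap of 4).
Mixing does better — 2×K and 4×C: area 18 ≤ 19, yield 2·9 + 4·6 = 42.

42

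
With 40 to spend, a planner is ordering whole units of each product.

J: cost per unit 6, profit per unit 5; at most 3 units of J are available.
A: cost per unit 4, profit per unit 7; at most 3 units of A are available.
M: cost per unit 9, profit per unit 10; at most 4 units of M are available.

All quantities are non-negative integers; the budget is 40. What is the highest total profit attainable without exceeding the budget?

This is a bounded integer knapsack.
3×A and 3×M: cost 39 ≤ 40, profit 3·7 + 3·10 = 51.
1×A and 4×M: cost 40 ≤ 40, profit 1·7 + 4·10 = 47.
Best is 51.

51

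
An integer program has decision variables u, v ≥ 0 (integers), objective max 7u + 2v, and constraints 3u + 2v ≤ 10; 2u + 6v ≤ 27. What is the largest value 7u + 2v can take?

(u,v)=(3,0): 3·3+2·0=9≤10, 2·3+6·0=6≤27, objective 21.
(u,v)=(2,1): 3·2+2·1=8≤10, 2·2+6·1=10≤27, objective 16.
(u,v)=(2,0): 3·2+2·0=6≤10, 2·2+6·0=4≤27, objective 14.
Maximum is 21 at (u,v)=(3,0).

21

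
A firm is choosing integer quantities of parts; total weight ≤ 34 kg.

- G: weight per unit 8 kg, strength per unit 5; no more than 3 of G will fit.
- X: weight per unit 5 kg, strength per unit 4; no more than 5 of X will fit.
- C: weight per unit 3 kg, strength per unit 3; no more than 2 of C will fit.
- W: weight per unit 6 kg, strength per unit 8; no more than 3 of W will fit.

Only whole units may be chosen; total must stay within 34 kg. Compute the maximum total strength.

W has the best ratio (8/6); taking only W gives at most 3×8 = 24 (stopped by the supply cap of 3).
Mixing does better — 2×X, 2×C, and 3×W: weight 34 ≤ 34, strength 2·4 + 2·3 + 3·8 = 38.

38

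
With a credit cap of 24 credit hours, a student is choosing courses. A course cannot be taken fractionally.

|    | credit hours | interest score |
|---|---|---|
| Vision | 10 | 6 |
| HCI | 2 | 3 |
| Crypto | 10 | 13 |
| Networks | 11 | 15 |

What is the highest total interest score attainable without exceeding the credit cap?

31

Allowing fractional choices, the relaxed optimum would be about 31.6, but courses are indivisible.
Vision + HCI + Networks: credit hours 10 + 2 + 11 = 23 ≤ 24, interest score 6 + 3 + 15 = 24.
Crypto + Networks: credit hours 10 + 11 = 21 ≤ 24, interest score 13 + 15 = 28.
HCI + Crypto + Networks: credit hours 2 + 10 + 11 = 23 ≤ 24, interest score 3 + 13 + 15 = 31.
Best is HCI, Crypto, and Networks with total interest score 31.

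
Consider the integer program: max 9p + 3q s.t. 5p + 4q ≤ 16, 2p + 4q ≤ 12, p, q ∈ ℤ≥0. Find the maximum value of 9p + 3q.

The continuous relaxation peaks at (3.2, 0) with value 28.80; rounding to a feasible lattice point costs some objective.
(p,q)=(3,0): 5·3+4·0=15≤16, 2·3+4·0=6≤12, objective 27.
(p,q)=(2,1): 5·2+4·1=14≤16, 2·2+4·1=8≤12, objective 21.
(p,q)=(2,0): 5·2+4·0=10≤16, 2·2+4·0=4≤12, objective 18.
The best lattice point is (3,0), giving 27.

27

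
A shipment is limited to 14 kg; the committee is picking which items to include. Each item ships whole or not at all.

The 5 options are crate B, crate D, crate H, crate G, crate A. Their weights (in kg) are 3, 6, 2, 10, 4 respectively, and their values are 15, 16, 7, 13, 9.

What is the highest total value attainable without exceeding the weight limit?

Take crate B, crate D, and crate A: weight 3 + 6 + 4 = 13 ≤ 14, value 15 + 16 + 9 = 40.
No other feasible combination does better.

40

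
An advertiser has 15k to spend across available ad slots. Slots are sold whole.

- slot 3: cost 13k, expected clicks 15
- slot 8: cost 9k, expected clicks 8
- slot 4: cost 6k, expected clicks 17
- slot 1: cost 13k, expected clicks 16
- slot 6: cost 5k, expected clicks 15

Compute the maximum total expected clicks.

32

This is an integer program with binary decision variables.
slot 4 + slot 6: cost 6 + 5 = 11 ≤ 15, expected clicks 17 + 15 = 32.
slot 8 + slot 6: cost 9 + 5 = 14 ≤ 15, expected clicks 8 + 15 = 23.
slot 8 + slot 4: cost 9 + 6 = 15 ≤ 15, expected clicks 8 + 17 = 25.
Best is slot 4 and slot 6 with total expected clicks 32.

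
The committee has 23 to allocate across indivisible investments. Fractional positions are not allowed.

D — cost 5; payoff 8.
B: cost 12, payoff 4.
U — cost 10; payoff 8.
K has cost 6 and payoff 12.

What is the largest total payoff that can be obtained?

Allowing fractional choices, the relaxed optimum would be about 28.7, but investments are indivisible.
D + B + K: cost 5 + 12 + 6 = 23 ≤ 23, payoff 8 + 4 + 12 = 24.
D + U + K: cost 5 + 10 + 6 = 21 ≤ 23, payoff 8 + 8 + 12 = 28.
D + K: cost 5 + 6 = 11 ≤ 23, payoff 8 + 12 = 20.
Best is D, U, and K with total payoff 28.

28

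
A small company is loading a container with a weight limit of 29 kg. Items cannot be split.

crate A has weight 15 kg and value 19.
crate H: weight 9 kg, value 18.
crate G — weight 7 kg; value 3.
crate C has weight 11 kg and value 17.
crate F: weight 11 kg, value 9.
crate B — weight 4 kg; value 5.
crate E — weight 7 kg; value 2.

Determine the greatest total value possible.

Treat it as a binary knapsack problem.
Allowing fractional choices, the relaxed optimum would be about 46.4, but items are indivisible.
crate H + crate C + crate B: weight 9 + 11 + 4 = 24 ≤ 29, value 18 + 17 + 5 = 40.
crate H + crate G + crate C: weight 9 + 7 + 11 = 27 ≤ 29, value 18 + 3 + 17 = 38.
crate A + crate H + crate B: weight 15 + 9 + 4 = 28 ≤ 29, value 19 + 18 + 5 = 42.
Best is crate A, crate H, and crate B with total value 42.

42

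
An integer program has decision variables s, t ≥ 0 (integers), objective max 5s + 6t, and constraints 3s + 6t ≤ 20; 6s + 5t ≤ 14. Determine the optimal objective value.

12

The continuous relaxation peaks at (0, 2.8) with value 16.80; rounding to a feasible lattice point costs some objective.
(s,t)=(0,2) is feasible, giving 12.
(s,t)=(1,1) is feasible, giving 11.
(s,t)=(0,1) is feasible, giving 6.
No feasible integer point exceeds 12.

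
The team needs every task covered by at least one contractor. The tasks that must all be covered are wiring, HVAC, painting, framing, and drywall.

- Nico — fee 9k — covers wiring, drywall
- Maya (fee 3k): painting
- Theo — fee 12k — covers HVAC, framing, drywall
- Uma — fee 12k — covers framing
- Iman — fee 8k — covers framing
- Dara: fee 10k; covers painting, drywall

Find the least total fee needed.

24

Choose Nico, Maya, and Theo: together they cover wiring, HVAC, painting, framing, drywall — every task.
Total fee: 9 + 3 + 12 = 24.
No cover costs less than 24.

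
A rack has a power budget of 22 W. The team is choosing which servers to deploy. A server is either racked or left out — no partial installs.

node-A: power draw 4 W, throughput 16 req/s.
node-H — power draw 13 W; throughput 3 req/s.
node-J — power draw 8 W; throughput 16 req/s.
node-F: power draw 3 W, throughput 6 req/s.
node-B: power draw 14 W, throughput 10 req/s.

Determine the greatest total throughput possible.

38

This is a 0-1 knapsack instance.
Allowing fractional choices, the relaxed optimum would be about 43.0, but servers are indivisible.
node-A + node-J + node-F: power draw 4 + 8 + 3 = 15 ≤ 22, throughput 16 + 16 + 6 = 38.
node-A + node-J: power draw 4 + 8 = 12 ≤ 22, throughput 16 + 16 = 32.
Best is node-A, node-J, and node-F with total throughput 38.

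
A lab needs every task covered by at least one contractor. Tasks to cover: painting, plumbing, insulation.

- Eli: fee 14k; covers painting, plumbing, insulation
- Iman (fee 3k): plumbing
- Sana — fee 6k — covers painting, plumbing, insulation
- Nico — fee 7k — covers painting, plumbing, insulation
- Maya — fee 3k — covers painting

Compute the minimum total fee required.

6

Sana alone covers painting, plumbing, insulation — every task.
Total fee: 6.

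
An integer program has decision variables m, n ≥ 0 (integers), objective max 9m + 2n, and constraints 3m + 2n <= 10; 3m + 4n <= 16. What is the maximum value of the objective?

27

(m,n)=(3,0): 3·3+2·0=9≤10, 3·3+4·0=9≤16, objective 27.
(m,n)=(2,1): 3·2+2·1=8≤10, 3·2+4·1=10≤16, objective 20.
(m,n)=(2,0): 3·2+2·0=6≤10, 3·2+4·0=6≤16, objective 18.
Maximum is 27 at (m,n)=(3,0).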